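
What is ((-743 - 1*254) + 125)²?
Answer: 760384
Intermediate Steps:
((-743 - 1*254) + 125)² = ((-743 - 254) + 125)² = (-997 + 125)² = (-872)² = 760384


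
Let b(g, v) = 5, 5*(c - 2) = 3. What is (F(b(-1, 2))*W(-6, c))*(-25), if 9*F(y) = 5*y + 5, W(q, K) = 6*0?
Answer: 0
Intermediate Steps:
c = 13/5 (c = 2 + (⅕)*3 = 2 + ⅗ = 13/5 ≈ 2.6000)
W(q, K) = 0
F(y) = 5/9 + 5*y/9 (F(y) = (5*y + 5)/9 = (5 + 5*y)/9 = 5/9 + 5*y/9)
(F(b(-1, 2))*W(-6, c))*(-25) = ((5/9 + (5/9)*5)*0)*(-25) = ((5/9 + 25/9)*0)*(-25) = ((10/3)*0)*(-25) = 0*(-25) = 0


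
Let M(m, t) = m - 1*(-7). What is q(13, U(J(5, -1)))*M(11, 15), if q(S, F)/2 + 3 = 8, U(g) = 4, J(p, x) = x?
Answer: 180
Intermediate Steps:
q(S, F) = 10 (q(S, F) = -6 + 2*8 = -6 + 16 = 10)
M(m, t) = 7 + m (M(m, t) = m + 7 = 7 + m)
q(13, U(J(5, -1)))*M(11, 15) = 10*(7 + 11) = 10*18 = 180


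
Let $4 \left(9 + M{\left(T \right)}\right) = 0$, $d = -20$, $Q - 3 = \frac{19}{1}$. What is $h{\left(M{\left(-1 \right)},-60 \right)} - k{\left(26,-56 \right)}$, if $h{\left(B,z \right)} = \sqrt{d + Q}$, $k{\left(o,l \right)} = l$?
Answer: $56 + \sqrt{2} \approx 57.414$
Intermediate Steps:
$Q = 22$ ($Q = 3 + \frac{19}{1} = 3 + 19 \cdot 1 = 3 + 19 = 22$)
$M{\left(T \right)} = -9$ ($M{\left(T \right)} = -9 + \frac{1}{4} \cdot 0 = -9 + 0 = -9$)
$h{\left(B,z \right)} = \sqrt{2}$ ($h{\left(B,z \right)} = \sqrt{-20 + 22} = \sqrt{2}$)
$h{\left(M{\left(-1 \right)},-60 \right)} - k{\left(26,-56 \right)} = \sqrt{2} - -56 = \sqrt{2} + 56 = 56 + \sqrt{2}$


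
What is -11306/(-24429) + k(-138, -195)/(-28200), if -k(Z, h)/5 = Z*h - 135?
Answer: 47856821/9185304 ≈ 5.2102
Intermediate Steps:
k(Z, h) = 675 - 5*Z*h (k(Z, h) = -5*(Z*h - 135) = -5*(-135 + Z*h) = 675 - 5*Z*h)
-11306/(-24429) + k(-138, -195)/(-28200) = -11306/(-24429) + (675 - 5*(-138)*(-195))/(-28200) = -11306*(-1/24429) + (675 - 134550)*(-1/28200) = 11306/24429 - 133875*(-1/28200) = 11306/24429 + 1785/376 = 47856821/9185304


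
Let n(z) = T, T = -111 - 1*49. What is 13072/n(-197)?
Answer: -817/10 ≈ -81.700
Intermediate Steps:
T = -160 (T = -111 - 49 = -160)
n(z) = -160
13072/n(-197) = 13072/(-160) = 13072*(-1/160) = -817/10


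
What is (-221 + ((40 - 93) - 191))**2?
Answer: 216225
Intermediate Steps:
(-221 + ((40 - 93) - 191))**2 = (-221 + (-53 - 191))**2 = (-221 - 244)**2 = (-465)**2 = 216225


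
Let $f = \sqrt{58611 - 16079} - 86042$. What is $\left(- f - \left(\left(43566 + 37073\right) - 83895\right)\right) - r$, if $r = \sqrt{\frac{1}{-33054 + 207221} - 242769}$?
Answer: $89298 - 14 \sqrt{217} - \frac{i \sqrt{7364189777614474}}{174167} \approx 89092.0 - 492.72 i$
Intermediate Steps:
$f = -86042 + 14 \sqrt{217}$ ($f = \sqrt{42532} - 86042 = 14 \sqrt{217} - 86042 = -86042 + 14 \sqrt{217} \approx -85836.0$)
$r = \frac{i \sqrt{7364189777614474}}{174167}$ ($r = \sqrt{\frac{1}{174167} - 242769} = \sqrt{- \frac{42282348422}{174167}} = \frac{i \sqrt{7364189777614474}}{174167} \approx 492.72 i$)
$\left(- f - \left(\left(43566 + 37073\right) - 83895\right)\right) - r = \left(- (-86042 + 14 \sqrt{217}) - \left(\left(43566 + 37073\right) - 83895\right)\right) - \frac{i \sqrt{7364189777614474}}{174167} = \left(\left(86042 - 14 \sqrt{217}\right) - \left(80639 - 83895\right)\right) - \frac{i \sqrt{7364189777614474}}{174167} = \left(\left(86042 - 14 \sqrt{217}\right) - -3256\right) - \frac{i \sqrt{7364189777614474}}{174167} = \left(\left(86042 - 14 \sqrt{217}\right) + 3256\right) - \frac{i \sqrt{7364189777614474}}{174167} = \left(89298 - 14 \sqrt{217}\right) - \frac{i \sqrt{7364189777614474}}{174167} = 89298 - 14 \sqrt{217} - \frac{i \sqrt{7364189777614474}}{174167}$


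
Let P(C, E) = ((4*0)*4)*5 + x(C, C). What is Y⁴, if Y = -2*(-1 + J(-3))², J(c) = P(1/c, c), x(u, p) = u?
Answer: 1048576/6561 ≈ 159.82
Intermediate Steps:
P(C, E) = C (P(C, E) = ((4*0)*4)*5 + C = (0*4)*5 + C = 0*5 + C = 0 + C = C)
J(c) = 1/c
Y = -32/9 (Y = -2*(-1 + 1/(-3))² = -2*(-1 - ⅓)² = -2*(-4/3)² = -2*16/9 = -32/9 ≈ -3.5556)
Y⁴ = (-32/9)⁴ = 1048576/6561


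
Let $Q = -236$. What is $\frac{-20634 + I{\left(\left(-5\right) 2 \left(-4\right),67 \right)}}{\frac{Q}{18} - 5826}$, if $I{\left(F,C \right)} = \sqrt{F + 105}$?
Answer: $\frac{92853}{26276} - \frac{9 \sqrt{145}}{52552} \approx 3.5317$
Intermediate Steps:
$I{\left(F,C \right)} = \sqrt{105 + F}$
$\frac{-20634 + I{\left(\left(-5\right) 2 \left(-4\right),67 \right)}}{\frac{Q}{18} - 5826} = \frac{-20634 + \sqrt{105 + \left(-5\right) 2 \left(-4\right)}}{\frac{1}{18} \left(-236\right) - 5826} = \frac{-20634 + \sqrt{105 - -40}}{\frac{1}{18} \left(-236\right) - 5826} = \frac{-20634 + \sqrt{105 + 40}}{- \frac{118}{9} - 5826} = \frac{-20634 + \sqrt{145}}{- \frac{52552}{9}} = \left(-20634 + \sqrt{145}\right) \left(- \frac{9}{52552}\right) = \frac{92853}{26276} - \frac{9 \sqrt{145}}{52552}$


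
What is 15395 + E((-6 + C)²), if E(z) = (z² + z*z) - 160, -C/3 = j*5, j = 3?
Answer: 13545637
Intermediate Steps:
C = -45 (C = -9*5 = -3*15 = -45)
E(z) = -160 + 2*z² (E(z) = (z² + z²) - 160 = 2*z² - 160 = -160 + 2*z²)
15395 + E((-6 + C)²) = 15395 + (-160 + 2*((-6 - 45)²)²) = 15395 + (-160 + 2*((-51)²)²) = 15395 + (-160 + 2*2601²) = 15395 + (-160 + 2*6765201) = 15395 + (-160 + 13530402) = 15395 + 13530242 = 13545637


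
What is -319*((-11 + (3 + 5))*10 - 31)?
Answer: 19459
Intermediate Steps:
-319*((-11 + (3 + 5))*10 - 31) = -319*((-11 + 8)*10 - 31) = -319*(-3*10 - 31) = -319*(-30 - 31) = -319*(-61) = 19459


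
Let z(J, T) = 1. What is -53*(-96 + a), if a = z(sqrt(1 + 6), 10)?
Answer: 5035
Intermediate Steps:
a = 1
-53*(-96 + a) = -53*(-96 + 1) = -53*(-95) = 5035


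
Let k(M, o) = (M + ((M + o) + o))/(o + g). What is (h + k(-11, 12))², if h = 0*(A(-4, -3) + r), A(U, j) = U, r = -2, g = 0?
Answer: 1/36 ≈ 0.027778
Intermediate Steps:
k(M, o) = (2*M + 2*o)/o (k(M, o) = (M + ((M + o) + o))/(o + 0) = (M + (M + 2*o))/o = (2*M + 2*o)/o)
h = 0 (h = 0*(-4 - 2) = 0*(-6) = 0)
(h + k(-11, 12))² = (0 + (2 + 2*(-11)/12))² = (0 + (2 + 2*(-11)*(1/12)))² = (0 + (2 - 11/6))² = (0 + ⅙)² = (⅙)² = 1/36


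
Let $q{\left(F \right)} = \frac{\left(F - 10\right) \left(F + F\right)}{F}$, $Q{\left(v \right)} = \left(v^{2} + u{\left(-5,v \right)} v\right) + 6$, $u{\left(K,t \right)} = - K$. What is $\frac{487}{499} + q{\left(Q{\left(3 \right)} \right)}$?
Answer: $\frac{20447}{499} \approx 40.976$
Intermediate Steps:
$Q{\left(v \right)} = 6 + v^{2} + 5 v$ ($Q{\left(v \right)} = \left(v^{2} + \left(-1\right) \left(-5\right) v\right) + 6 = \left(v^{2} + 5 v\right) + 6 = 6 + v^{2} + 5 v$)
$q{\left(F \right)} = -20 + 2 F$ ($q{\left(F \right)} = \frac{\left(-10 + F\right) 2 F}{F} = \frac{2 F \left(-10 + F\right)}{F} = -20 + 2 F$)
$\frac{487}{499} + q{\left(Q{\left(3 \right)} \right)} = \frac{487}{499} - \left(20 - 2 \left(6 + 3^{2} + 5 \cdot 3\right)\right) = 487 \cdot \frac{1}{499} - \left(20 - 2 \left(6 + 9 + 15\right)\right) = \frac{487}{499} + \left(-20 + 2 \cdot 30\right) = \frac{487}{499} + \left(-20 + 60\right) = \frac{487}{499} + 40 = \frac{20447}{499}$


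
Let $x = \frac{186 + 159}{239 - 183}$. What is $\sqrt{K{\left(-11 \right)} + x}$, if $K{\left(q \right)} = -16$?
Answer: $\frac{i \sqrt{7714}}{28} \approx 3.1368 i$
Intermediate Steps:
$x = \frac{345}{56} \approx 6.1607$
$\sqrt{K{\left(-11 \right)} + x} = \sqrt{-16 + \frac{345}{56}} = \sqrt{- \frac{551}{56}} = \frac{i \sqrt{7714}}{28}$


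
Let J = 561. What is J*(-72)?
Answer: -40392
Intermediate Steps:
J*(-72) = 561*(-72) = -40392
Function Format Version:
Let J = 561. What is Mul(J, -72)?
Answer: -40392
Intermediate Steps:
Mul(J, -72) = Mul(561, -72) = -40392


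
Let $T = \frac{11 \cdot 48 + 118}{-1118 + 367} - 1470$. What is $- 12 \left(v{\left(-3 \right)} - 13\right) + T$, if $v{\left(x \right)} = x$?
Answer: $- \frac{960424}{751} \approx -1278.9$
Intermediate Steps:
$T = - \frac{1104616}{751}$ ($T = \frac{528 + 118}{-751} - 1470 = 646 \left(- \frac{1}{751}\right) - 1470 = - \frac{646}{751} - 1470 = - \frac{1104616}{751} \approx -1470.9$)
$- 12 \left(v{\left(-3 \right)} - 13\right) + T = - 12 \left(-3 - 13\right) - \frac{1104616}{751} = \left(-12\right) \left(-16\right) - \frac{1104616}{751} = 192 - \frac{1104616}{751} = - \frac{960424}{751}$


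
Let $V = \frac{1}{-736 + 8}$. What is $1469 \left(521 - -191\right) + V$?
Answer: $\frac{761435583}{728} \approx 1.0459 \cdot 10^{6}$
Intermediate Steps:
$V = - \frac{1}{728}$ ($V = \frac{1}{-728} = - \frac{1}{728} \approx -0.0013736$)
$1469 \left(521 - -191\right) + V = 1469 \left(521 - -191\right) - \frac{1}{728} = 1469 \left(521 + 191\right) - \frac{1}{728} = 1469 \cdot 712 - \frac{1}{728} = 1045928 - \frac{1}{728} = \frac{761435583}{728}$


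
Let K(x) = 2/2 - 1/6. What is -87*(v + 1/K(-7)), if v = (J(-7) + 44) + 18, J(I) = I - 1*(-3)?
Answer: -25752/5 ≈ -5150.4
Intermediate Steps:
J(I) = 3 + I (J(I) = I + 3 = 3 + I)
K(x) = ⅚ (K(x) = 2*(½) - 1*⅙ = 1 - ⅙ = ⅚)
v = 58 (v = ((3 - 7) + 44) + 18 = (-4 + 44) + 18 = 40 + 18 = 58)
-87*(v + 1/K(-7)) = -87*(58 + 1/(⅚)) = -87*(58 + 6/5) = -87*296/5 = -25752/5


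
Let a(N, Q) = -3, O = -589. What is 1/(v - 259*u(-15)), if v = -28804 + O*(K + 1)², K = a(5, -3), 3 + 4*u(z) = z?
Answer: -2/59989 ≈ -3.3339e-5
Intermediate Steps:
u(z) = -¾ + z/4
K = -3
v = -31160 (v = -28804 - 589*(-3 + 1)² = -28804 - 589*(-2)² = -28804 - 589*4 = -28804 - 2356 = -31160)
1/(v - 259*u(-15)) = 1/(-31160 - 259*(-¾ + (¼)*(-15))) = 1/(-31160 - 259*(-¾ - 15/4)) = 1/(-31160 - 259*(-9/2)) = 1/(-31160 + 2331/2) = 1/(-59989/2) = -2/59989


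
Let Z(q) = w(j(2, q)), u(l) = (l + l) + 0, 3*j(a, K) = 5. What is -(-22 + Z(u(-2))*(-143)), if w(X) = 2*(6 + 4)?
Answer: 2882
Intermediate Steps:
j(a, K) = 5/3 (j(a, K) = (1/3)*5 = 5/3)
w(X) = 20 (w(X) = 2*10 = 20)
u(l) = 2*l (u(l) = 2*l + 0 = 2*l)
Z(q) = 20
-(-22 + Z(u(-2))*(-143)) = -(-22 + 20*(-143)) = -(-22 - 2860) = -1*(-2882) = 2882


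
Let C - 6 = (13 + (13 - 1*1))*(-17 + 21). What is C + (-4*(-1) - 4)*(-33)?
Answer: 106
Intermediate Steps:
C = 106 (C = 6 + (13 + (13 - 1*1))*(-17 + 21) = 6 + (13 + (13 - 1))*4 = 6 + (13 + 12)*4 = 6 + 25*4 = 6 + 100 = 106)
C + (-4*(-1) - 4)*(-33) = 106 + (-4*(-1) - 4)*(-33) = 106 + (4 - 4)*(-33) = 106 + 0*(-33) = 106 + 0 = 106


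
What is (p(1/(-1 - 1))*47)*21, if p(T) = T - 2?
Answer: -4935/2 ≈ -2467.5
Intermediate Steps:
p(T) = -2 + T
(p(1/(-1 - 1))*47)*21 = ((-2 + 1/(-1 - 1))*47)*21 = ((-2 + 1/(-2))*47)*21 = ((-2 - 1/2)*47)*21 = -5/2*47*21 = -235/2*21 = -4935/2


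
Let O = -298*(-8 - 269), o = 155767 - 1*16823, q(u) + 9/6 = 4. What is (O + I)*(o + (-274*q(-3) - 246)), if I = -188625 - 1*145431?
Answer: -34711649630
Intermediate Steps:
q(u) = 5/2 (q(u) = -3/2 + 4 = 5/2)
I = -334056 (I = -188625 - 145431 = -334056)
o = 138944 (o = 155767 - 16823 = 138944)
O = 82546 (O = -298*(-277) = 82546)
(O + I)*(o + (-274*q(-3) - 246)) = (82546 - 334056)*(138944 + (-274*5/2 - 246)) = -251510*(138944 + (-685 - 246)) = -251510*(138944 - 931) = -251510*138013 = -34711649630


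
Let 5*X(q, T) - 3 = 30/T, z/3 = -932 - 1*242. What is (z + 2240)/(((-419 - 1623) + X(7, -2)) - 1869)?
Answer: 6410/19567 ≈ 0.32759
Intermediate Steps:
z = -3522 (z = 3*(-932 - 1*242) = 3*(-932 - 242) = 3*(-1174) = -3522)
X(q, T) = 3/5 + 6/T (X(q, T) = 3/5 + (30/T)/5 = 3/5 + 6/T)
(z + 2240)/(((-419 - 1623) + X(7, -2)) - 1869) = (-3522 + 2240)/(((-419 - 1623) + (3/5 + 6/(-2))) - 1869) = -1282/((-2042 + (3/5 + 6*(-1/2))) - 1869) = -1282/((-2042 + (3/5 - 3)) - 1869) = -1282/((-2042 - 12/5) - 1869) = -1282/(-10222/5 - 1869) = -1282/(-19567/5) = -1282*(-5/19567) = 6410/19567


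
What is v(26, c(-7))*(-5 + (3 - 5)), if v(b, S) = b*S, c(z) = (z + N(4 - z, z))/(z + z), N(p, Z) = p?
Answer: 52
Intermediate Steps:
c(z) = 2/z (c(z) = (z + (4 - z))/(z + z) = 4/((2*z)) = 4*(1/(2*z)) = 2/z)
v(b, S) = S*b
v(26, c(-7))*(-5 + (3 - 5)) = ((2/(-7))*26)*(-5 + (3 - 5)) = ((2*(-⅐))*26)*(-5 - 2) = -2/7*26*(-7) = -52/7*(-7) = 52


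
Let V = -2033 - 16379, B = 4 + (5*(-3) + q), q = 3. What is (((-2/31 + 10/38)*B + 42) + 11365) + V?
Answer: -4126881/589 ≈ -7006.6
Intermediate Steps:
B = -8 (B = 4 + (5*(-3) + 3) = 4 + (-15 + 3) = 4 - 12 = -8)
V = -18412
(((-2/31 + 10/38)*B + 42) + 11365) + V = (((-2/31 + 10/38)*(-8) + 42) + 11365) - 18412 = (((-2*1/31 + 10*(1/38))*(-8) + 42) + 11365) - 18412 = (((-2/31 + 5/19)*(-8) + 42) + 11365) - 18412 = (((117/589)*(-8) + 42) + 11365) - 18412 = ((-936/589 + 42) + 11365) - 18412 = (23802/589 + 11365) - 18412 = 6717787/589 - 18412 = -4126881/589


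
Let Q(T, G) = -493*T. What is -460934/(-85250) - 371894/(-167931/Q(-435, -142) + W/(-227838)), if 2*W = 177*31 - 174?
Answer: 7483600023084938551/15991896309125 ≈ 4.6796e+5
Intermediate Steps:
W = 5313/2 (W = (177*31 - 174)/2 = (5487 - 174)/2 = (½)*5313 = 5313/2 ≈ 2656.5)
-460934/(-85250) - 371894/(-167931/Q(-435, -142) + W/(-227838)) = -460934/(-85250) - 371894/(-167931/((-493*(-435))) + (5313/2)/(-227838)) = -460934*(-1/85250) - 371894/(-167931/214455 + (5313/2)*(-1/227838)) = 230467/42625 - 371894/(-167931*1/214455 - 77/6604) = 230467/42625 - 371894/(-55977/71485 - 77/6604) = 230467/42625 - 371894/(-375176453/472086940) = 230467/42625 - 371894*(-472086940/375176453) = 230467/42625 + 175566300464360/375176453 = 7483600023084938551/15991896309125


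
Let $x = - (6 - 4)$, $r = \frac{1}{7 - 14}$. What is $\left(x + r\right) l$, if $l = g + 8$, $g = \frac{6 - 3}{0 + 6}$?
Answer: $- \frac{255}{14} \approx -18.214$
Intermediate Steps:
$r = - \frac{1}{7}$ ($r = \frac{1}{-7} = - \frac{1}{7} \approx -0.14286$)
$g = \frac{1}{2}$ ($g = \frac{3}{6} = 3 \cdot \frac{1}{6} = \frac{1}{2} \approx 0.5$)
$x = -2$ ($x = \left(-1\right) 2 = -2$)
$l = \frac{17}{2}$ ($l = \frac{1}{2} + 8 = \frac{17}{2} \approx 8.5$)
$\left(x + r\right) l = \left(-2 - \frac{1}{7}\right) \frac{17}{2} = \left(- \frac{15}{7}\right) \frac{17}{2} = - \frac{255}{14}$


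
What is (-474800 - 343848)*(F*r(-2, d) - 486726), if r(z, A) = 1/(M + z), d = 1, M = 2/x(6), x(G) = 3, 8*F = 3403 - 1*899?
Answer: 398649444066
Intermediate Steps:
F = 313 (F = (3403 - 1*899)/8 = (3403 - 899)/8 = (⅛)*2504 = 313)
M = ⅔ (M = 2/3 = 2*(⅓) = ⅔ ≈ 0.66667)
r(z, A) = 1/(⅔ + z)
(-474800 - 343848)*(F*r(-2, d) - 486726) = (-474800 - 343848)*(313*(3/(2 + 3*(-2))) - 486726) = -818648*(313*(3/(2 - 6)) - 486726) = -818648*(313*(3/(-4)) - 486726) = -818648*(313*(3*(-¼)) - 486726) = -818648*(313*(-¾) - 486726) = -818648*(-939/4 - 486726) = -818648*(-1947843/4) = 398649444066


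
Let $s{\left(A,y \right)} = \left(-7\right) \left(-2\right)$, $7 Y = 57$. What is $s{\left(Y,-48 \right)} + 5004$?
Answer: $5018$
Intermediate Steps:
$Y = \frac{57}{7}$ ($Y = \frac{1}{7} \cdot 57 = \frac{57}{7} \approx 8.1429$)
$s{\left(A,y \right)} = 14$
$s{\left(Y,-48 \right)} + 5004 = 14 + 5004 = 5018$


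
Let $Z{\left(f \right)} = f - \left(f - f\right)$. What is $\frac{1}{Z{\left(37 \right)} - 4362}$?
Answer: $- \frac{1}{4325} \approx -0.00023121$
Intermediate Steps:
$Z{\left(f \right)} = f$ ($Z{\left(f \right)} = f - 0 = f + 0 = f$)
$\frac{1}{Z{\left(37 \right)} - 4362} = \frac{1}{37 - 4362} = \frac{1}{-4325} = - \frac{1}{4325}$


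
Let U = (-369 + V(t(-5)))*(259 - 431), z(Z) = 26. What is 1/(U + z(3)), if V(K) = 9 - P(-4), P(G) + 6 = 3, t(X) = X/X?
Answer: 1/61430 ≈ 1.6279e-5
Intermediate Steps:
t(X) = 1
P(G) = -3 (P(G) = -6 + 3 = -3)
V(K) = 12 (V(K) = 9 - 1*(-3) = 9 + 3 = 12)
U = 61404 (U = (-369 + 12)*(259 - 431) = -357*(-172) = 61404)
1/(U + z(3)) = 1/(61404 + 26) = 1/61430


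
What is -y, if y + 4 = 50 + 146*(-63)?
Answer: 9152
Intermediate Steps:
y = -9152 (y = -4 + (50 + 146*(-63)) = -4 + (50 - 9198) = -4 - 9148 = -9152)
-y = -1*(-9152) = 9152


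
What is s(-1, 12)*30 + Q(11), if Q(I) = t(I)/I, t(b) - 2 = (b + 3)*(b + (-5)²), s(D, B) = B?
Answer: 406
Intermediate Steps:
t(b) = 2 + (3 + b)*(25 + b) (t(b) = 2 + (b + 3)*(b + (-5)²) = 2 + (3 + b)*(b + 25) = 2 + (3 + b)*(25 + b))
Q(I) = (77 + I² + 28*I)/I
s(-1, 12)*30 + Q(11) = 12*30 + (28 + 11 + 77/11) = 360 + (28 + 11 + 77*(1/11)) = 360 + (28 + 11 + 7) = 360 + 46 = 406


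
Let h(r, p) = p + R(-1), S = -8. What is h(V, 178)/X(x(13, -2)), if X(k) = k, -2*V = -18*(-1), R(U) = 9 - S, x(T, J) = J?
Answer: -195/2 ≈ -97.500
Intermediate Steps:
R(U) = 17 (R(U) = 9 - 1*(-8) = 9 + 8 = 17)
V = -9 (V = -(-9)*(-1) = -½*18 = -9)
h(r, p) = 17 + p (h(r, p) = p + 17 = 17 + p)
h(V, 178)/X(x(13, -2)) = (17 + 178)/(-2) = 195*(-½) = -195/2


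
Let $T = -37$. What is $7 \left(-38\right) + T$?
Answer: $-303$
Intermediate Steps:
$7 \left(-38\right) + T = 7 \left(-38\right) - 37 = -266 - 37 = -303$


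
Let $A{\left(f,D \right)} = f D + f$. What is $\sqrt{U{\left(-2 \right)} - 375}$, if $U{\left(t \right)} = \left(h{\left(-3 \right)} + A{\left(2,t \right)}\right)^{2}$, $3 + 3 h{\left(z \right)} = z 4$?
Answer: $i \sqrt{326} \approx 18.055 i$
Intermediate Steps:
$h{\left(z \right)} = -1 + \frac{4 z}{3}$ ($h{\left(z \right)} = -1 + \frac{z 4}{3} = -1 + \frac{4 z}{3}$)
$A{\left(f,D \right)} = f + D f$ ($A{\left(f,D \right)} = D f + f = f + D f$)
$U{\left(t \right)} = \left(-3 + 2 t\right)^{2}$ ($U{\left(t \right)} = \left(\left(-1 + \frac{4}{3} \left(-3\right)\right) + 2 \left(1 + t\right)\right)^{2} = \left(\left(-1 - 4\right) + \left(2 + 2 t\right)\right)^{2} = \left(-5 + \left(2 + 2 t\right)\right)^{2} = \left(-3 + 2 t\right)^{2}$)
$\sqrt{U{\left(-2 \right)} - 375} = \sqrt{\left(-3 + 2 \left(-2\right)\right)^{2} - 375} = \sqrt{\left(-3 - 4\right)^{2} - 375} = \sqrt{\left(-7\right)^{2} - 375} = \sqrt{49 - 375} = \sqrt{-326} = i \sqrt{326}$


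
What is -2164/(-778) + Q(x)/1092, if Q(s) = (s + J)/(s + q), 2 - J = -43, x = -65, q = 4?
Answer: 18020491/6478017 ≈ 2.7818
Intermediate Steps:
J = 45 (J = 2 - 1*(-43) = 2 + 43 = 45)
Q(s) = (45 + s)/(4 + s) (Q(s) = (s + 45)/(s + 4) = (45 + s)/(4 + s))
-2164/(-778) + Q(x)/1092 = -2164/(-778) + ((45 - 65)/(4 - 65))/1092 = -2164*(-1/778) + (-20/(-61))*(1/1092) = 1082/389 - 1/61*(-20)*(1/1092) = 1082/389 + (20/61)*(1/1092) = 1082/389 + 5/16653 = 18020491/6478017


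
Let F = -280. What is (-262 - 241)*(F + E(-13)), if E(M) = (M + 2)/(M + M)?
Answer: 3656307/26 ≈ 1.4063e+5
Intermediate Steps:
E(M) = (2 + M)/(2*M) (E(M) = (2 + M)/((2*M)) = (2 + M)*(1/(2*M)) = (2 + M)/(2*M))
(-262 - 241)*(F + E(-13)) = (-262 - 241)*(-280 + (1/2)*(2 - 13)/(-13)) = -503*(-280 + (1/2)*(-1/13)*(-11)) = -503*(-280 + 11/26) = -503*(-7269/26) = 3656307/26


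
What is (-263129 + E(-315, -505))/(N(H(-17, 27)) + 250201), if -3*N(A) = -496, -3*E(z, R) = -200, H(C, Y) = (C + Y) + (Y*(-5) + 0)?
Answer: -789187/751099 ≈ -1.0507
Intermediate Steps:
H(C, Y) = C - 4*Y (H(C, Y) = (C + Y) + (-5*Y + 0) = (C + Y) - 5*Y = C - 4*Y)
E(z, R) = 200/3 (E(z, R) = -⅓*(-200) = 200/3)
N(A) = 496/3 (N(A) = -⅓*(-496) = 496/3)
(-263129 + E(-315, -505))/(N(H(-17, 27)) + 250201) = (-263129 + 200/3)/(496/3 + 250201) = -789187/(3*751099/3) = -789187/3*3/751099 = -789187/751099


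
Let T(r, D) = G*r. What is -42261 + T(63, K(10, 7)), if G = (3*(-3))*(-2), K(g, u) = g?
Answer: -41127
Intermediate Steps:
G = 18 (G = -9*(-2) = 18)
T(r, D) = 18*r
-42261 + T(63, K(10, 7)) = -42261 + 18*63 = -42261 + 1134 = -41127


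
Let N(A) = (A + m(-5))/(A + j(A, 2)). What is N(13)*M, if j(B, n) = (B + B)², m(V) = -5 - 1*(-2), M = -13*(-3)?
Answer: 30/53 ≈ 0.56604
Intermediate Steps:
M = 39
m(V) = -3 (m(V) = -5 + 2 = -3)
j(B, n) = 4*B² (j(B, n) = (2*B)² = 4*B²)
N(A) = (-3 + A)/(A + 4*A²) (N(A) = (A - 3)/(A + 4*A²) = (-3 + A)/(A + 4*A²))
N(13)*M = ((-3 + 13)/(13*(1 + 4*13)))*39 = ((1/13)*10/(1 + 52))*39 = ((1/13)*10/53)*39 = ((1/13)*(1/53)*10)*39 = (10/689)*39 = 30/53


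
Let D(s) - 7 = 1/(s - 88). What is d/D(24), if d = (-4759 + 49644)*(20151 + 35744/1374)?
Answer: 39819412477760/307089 ≈ 1.2967e+8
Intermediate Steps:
d = 622178319965/687 (d = 44885*(20151 + 35744*(1/1374)) = 44885*(20151 + 17872/687) = 44885*(13861609/687) = 622178319965/687 ≈ 9.0565e+8)
D(s) = 7 + 1/(-88 + s) (D(s) = 7 + 1/(s - 88) = 7 + 1/(-88 + s))
d/D(24) = 622178319965/(687*(((-615 + 7*24)/(-88 + 24)))) = 622178319965/(687*(((-615 + 168)/(-64)))) = 622178319965/(687*((-1/64*(-447)))) = 622178319965/(687*(447/64)) = (622178319965/687)*(64/447) = 39819412477760/307089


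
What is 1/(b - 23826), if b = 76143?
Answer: 1/52317 ≈ 1.9114e-5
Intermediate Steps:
1/(b - 23826) = 1/(76143 - 23826) = 1/52317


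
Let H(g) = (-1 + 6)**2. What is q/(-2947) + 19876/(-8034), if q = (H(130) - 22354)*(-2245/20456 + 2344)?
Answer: 614285903261093/34594307592 ≈ 17757.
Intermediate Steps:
H(g) = 25 (H(g) = 5**2 = 25)
q = -1070600055651/20456 (q = (25 - 22354)*(-2245/20456 + 2344) = -22329*(-2245*1/20456 + 2344) = -22329*(-2245/20456 + 2344) = -22329*47946619/20456 = -1070600055651/20456 ≈ -5.2337e+7)
q/(-2947) + 19876/(-8034) = -1070600055651/20456/(-2947) + 19876/(-8034) = -1070600055651/20456*(-1/2947) + 19876*(-1/8034) = 152942865093/8611976 - 9938/4017 = 614285903261093/34594307592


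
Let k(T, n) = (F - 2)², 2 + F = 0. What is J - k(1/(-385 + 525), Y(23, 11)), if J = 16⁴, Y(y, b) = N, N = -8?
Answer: 65520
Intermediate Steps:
F = -2 (F = -2 + 0 = -2)
Y(y, b) = -8
J = 65536
k(T, n) = 16 (k(T, n) = (-2 - 2)² = (-4)² = 16)
J - k(1/(-385 + 525), Y(23, 11)) = 65536 - 1*16 = 65536 - 16 = 65520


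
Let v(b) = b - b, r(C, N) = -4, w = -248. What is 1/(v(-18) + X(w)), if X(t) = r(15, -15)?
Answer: -¼ ≈ -0.25000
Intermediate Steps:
v(b) = 0
X(t) = -4
1/(v(-18) + X(w)) = 1/(0 - 4) = 1/(-4) = -¼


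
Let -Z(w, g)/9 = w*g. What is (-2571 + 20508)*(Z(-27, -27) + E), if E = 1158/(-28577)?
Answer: -3363095214135/28577 ≈ -1.1769e+8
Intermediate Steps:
E = -1158/28577 (E = 1158*(-1/28577) = -1158/28577 ≈ -0.040522)
Z(w, g) = -9*g*w (Z(w, g) = -9*w*g = -9*g*w)
(-2571 + 20508)*(Z(-27, -27) + E) = (-2571 + 20508)*(-9*(-27)*(-27) - 1158/28577) = 17937*(-6561 - 1158/28577) = 17937*(-187494855/28577) = -3363095214135/28577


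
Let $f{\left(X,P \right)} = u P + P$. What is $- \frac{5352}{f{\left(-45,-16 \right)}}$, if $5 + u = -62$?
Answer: $- \frac{223}{44} \approx -5.0682$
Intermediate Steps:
$u = -67$ ($u = -5 - 62 = -67$)
$f{\left(X,P \right)} = - 66 P$ ($f{\left(X,P \right)} = - 67 P + P = - 66 P$)
$- \frac{5352}{f{\left(-45,-16 \right)}} = - \frac{5352}{\left(-66\right) \left(-16\right)} = - \frac{5352}{1056} = \left(-5352\right) \frac{1}{1056} = - \frac{223}{44}$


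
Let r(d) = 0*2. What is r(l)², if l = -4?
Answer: 0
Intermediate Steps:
r(d) = 0
r(l)² = 0² = 0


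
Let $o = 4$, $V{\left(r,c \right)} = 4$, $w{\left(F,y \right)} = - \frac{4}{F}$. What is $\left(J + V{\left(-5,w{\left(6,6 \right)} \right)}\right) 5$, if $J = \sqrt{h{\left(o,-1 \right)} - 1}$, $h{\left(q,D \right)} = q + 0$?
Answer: $20 + 5 \sqrt{3} \approx 28.66$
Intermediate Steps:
$h{\left(q,D \right)} = q$
$J = \sqrt{3}$ ($J = \sqrt{4 - 1} = \sqrt{3} \approx 1.732$)
$\left(J + V{\left(-5,w{\left(6,6 \right)} \right)}\right) 5 = \left(\sqrt{3} + 4\right) 5 = \left(4 + \sqrt{3}\right) 5 = 20 + 5 \sqrt{3}$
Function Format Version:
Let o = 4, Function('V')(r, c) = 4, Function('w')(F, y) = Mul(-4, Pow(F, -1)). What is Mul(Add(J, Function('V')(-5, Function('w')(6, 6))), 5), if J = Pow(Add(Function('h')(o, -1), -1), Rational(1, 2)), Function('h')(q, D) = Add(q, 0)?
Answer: Add(20, Mul(5, Pow(3, Rational(1, 2)))) ≈ 28.660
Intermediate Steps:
Function('h')(q, D) = q
J = Pow(3, Rational(1, 2)) (J = Pow(Add(4, -1), Rational(1, 2)) = Pow(3, Rational(1, 2)) ≈ 1.7320)
Mul(Add(J, Function('V')(-5, Function('w')(6, 6))), 5) = Mul(Add(Pow(3, Rational(1, 2)), 4), 5) = Mul(Add(4, Pow(3, Rational(1, 2))), 5) = Add(20, Mul(5, Pow(3, Rational(1, 2))))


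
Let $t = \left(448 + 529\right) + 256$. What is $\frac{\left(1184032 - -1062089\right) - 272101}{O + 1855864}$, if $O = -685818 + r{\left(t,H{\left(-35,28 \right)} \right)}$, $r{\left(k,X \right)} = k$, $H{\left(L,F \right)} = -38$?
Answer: $\frac{1974020}{1171279} \approx 1.6854$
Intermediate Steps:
$t = 1233$ ($t = 977 + 256 = 1233$)
$O = -684585$ ($O = -685818 + 1233 = -684585$)
$\frac{\left(1184032 - -1062089\right) - 272101}{O + 1855864} = \frac{\left(1184032 - -1062089\right) - 272101}{-684585 + 1855864} = \frac{\left(1184032 + 1062089\right) - 272101}{1171279} = \left(2246121 - 272101\right) \frac{1}{1171279} = 1974020 \cdot \frac{1}{1171279} = \frac{1974020}{1171279}$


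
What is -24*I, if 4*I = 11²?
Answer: -726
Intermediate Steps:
I = 121/4 (I = (¼)*11² = (¼)*121 = 121/4 ≈ 30.250)
-24*I = -24*121/4 = -726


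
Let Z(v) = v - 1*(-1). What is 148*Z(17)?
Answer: 2664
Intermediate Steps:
Z(v) = 1 + v (Z(v) = v + 1 = 1 + v)
148*Z(17) = 148*(1 + 17) = 148*18 = 2664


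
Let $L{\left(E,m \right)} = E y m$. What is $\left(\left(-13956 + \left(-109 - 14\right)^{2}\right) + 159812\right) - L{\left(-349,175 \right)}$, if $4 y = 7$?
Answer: $\frac{1071465}{4} \approx 2.6787 \cdot 10^{5}$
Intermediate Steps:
$y = \frac{7}{4}$ ($y = \frac{1}{4} \cdot 7 = \frac{7}{4} \approx 1.75$)
$L{\left(E,m \right)} = \frac{7 E m}{4}$ ($L{\left(E,m \right)} = E \frac{7}{4} m = \frac{7 E}{4} m = \frac{7 E m}{4}$)
$\left(\left(-13956 + \left(-109 - 14\right)^{2}\right) + 159812\right) - L{\left(-349,175 \right)} = \left(\left(-13956 + \left(-109 - 14\right)^{2}\right) + 159812\right) - \frac{7}{4} \left(-349\right) 175 = \left(\left(-13956 + \left(-123\right)^{2}\right) + 159812\right) - - \frac{427525}{4} = \left(\left(-13956 + 15129\right) + 159812\right) + \frac{427525}{4} = \left(1173 + 159812\right) + \frac{427525}{4} = 160985 + \frac{427525}{4} = \frac{1071465}{4}$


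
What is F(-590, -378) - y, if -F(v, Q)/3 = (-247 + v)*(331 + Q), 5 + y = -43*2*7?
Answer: -117410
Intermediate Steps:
y = -607 (y = -5 - 43*2*7 = -5 - 86*7 = -5 - 602 = -607)
F(v, Q) = -3*(-247 + v)*(331 + Q)
F(-590, -378) - y = (245271 - 993*(-590) + 741*(-378) - 3*(-378)*(-590)) - 1*(-607) = (245271 + 585870 - 280098 - 669060) + 607 = -118017 + 607 = -117410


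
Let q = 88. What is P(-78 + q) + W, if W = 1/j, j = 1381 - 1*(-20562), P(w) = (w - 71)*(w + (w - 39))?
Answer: 25431938/21943 ≈ 1159.0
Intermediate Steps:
P(w) = (-71 + w)*(-39 + 2*w) (P(w) = (-71 + w)*(w + (-39 + w)) = (-71 + w)*(-39 + 2*w))
j = 21943 (j = 1381 + 20562 = 21943)
W = 1/21943 ≈ 4.5573e-5
P(-78 + q) + W = (2769 - 181*(-78 + 88) + 2*(-78 + 88)²) + 1/21943 = (2769 - 181*10 + 2*10²) + 1/21943 = (2769 - 1810 + 2*100) + 1/21943 = (2769 - 1810 + 200) + 1/21943 = 1159 + 1/21943 = 25431938/21943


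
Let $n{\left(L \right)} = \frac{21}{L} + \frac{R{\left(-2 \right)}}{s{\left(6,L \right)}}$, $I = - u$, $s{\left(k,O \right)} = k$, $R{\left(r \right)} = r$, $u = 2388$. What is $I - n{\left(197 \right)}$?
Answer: $- \frac{1411174}{591} \approx -2387.8$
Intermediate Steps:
$I = -2388$ ($I = \left(-1\right) 2388 = -2388$)
$n{\left(L \right)} = - \frac{1}{3} + \frac{21}{L}$ ($n{\left(L \right)} = \frac{21}{L} - \frac{2}{6} = \frac{21}{L} - \frac{1}{3} = - \frac{1}{3} + \frac{21}{L}$)
$I - n{\left(197 \right)} = -2388 - \frac{63 - 197}{3 \cdot 197} = -2388 - \frac{1}{3} \cdot \frac{1}{197} \left(63 - 197\right) = -2388 - \frac{1}{3} \cdot \frac{1}{197} \left(-134\right) = -2388 - - \frac{134}{591} = -2388 + \frac{134}{591} = - \frac{1411174}{591}$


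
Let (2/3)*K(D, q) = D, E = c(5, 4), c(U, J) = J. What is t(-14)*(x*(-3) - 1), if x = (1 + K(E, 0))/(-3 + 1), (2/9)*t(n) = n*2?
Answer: -1197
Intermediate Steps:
t(n) = 9*n (t(n) = 9*(n*2)/2 = 9*(2*n)/2 = 9*n)
E = 4
K(D, q) = 3*D/2
x = -7/2 (x = (1 + (3/2)*4)/(-3 + 1) = (1 + 6)/(-2) = 7*(-½) = -7/2 ≈ -3.5000)
t(-14)*(x*(-3) - 1) = (9*(-14))*(-7/2*(-3) - 1) = -126*(21/2 - 1) = -126*19/2 = -1197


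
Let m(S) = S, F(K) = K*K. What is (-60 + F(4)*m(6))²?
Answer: 1296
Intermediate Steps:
F(K) = K²
(-60 + F(4)*m(6))² = (-60 + 4²*6)² = (-60 + 16*6)² = (-60 + 96)² = 36² = 1296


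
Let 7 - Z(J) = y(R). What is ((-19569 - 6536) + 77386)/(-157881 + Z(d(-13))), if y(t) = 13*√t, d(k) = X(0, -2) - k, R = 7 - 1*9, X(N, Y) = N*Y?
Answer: -4047968297/12462100107 + 666653*I*√2/24924200214 ≈ -0.32482 + 3.7826e-5*I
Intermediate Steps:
R = -2 (R = 7 - 9 = -2)
d(k) = -k (d(k) = 0*(-2) - k = 0 - k = -k)
Z(J) = 7 - 13*I*√2 (Z(J) = 7 - 13*√(-2) = 7 - 13*I*√2)
((-19569 - 6536) + 77386)/(-157881 + Z(d(-13))) = ((-19569 - 6536) + 77386)/(-157881 + (7 - 13*I*√2)) = (-26105 + 77386)/(-157874 - 13*I*√2) = 51281/(-157874 - 13*I*√2)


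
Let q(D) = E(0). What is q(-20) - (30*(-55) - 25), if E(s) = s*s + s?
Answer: 1675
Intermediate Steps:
E(s) = s + s² (E(s) = s² + s = s + s²)
q(D) = 0 (q(D) = 0*(1 + 0) = 0*1 = 0)
q(-20) - (30*(-55) - 25) = 0 - (30*(-55) - 25) = 0 - (-1650 - 25) = 0 - 1*(-1675) = 0 + 1675 = 1675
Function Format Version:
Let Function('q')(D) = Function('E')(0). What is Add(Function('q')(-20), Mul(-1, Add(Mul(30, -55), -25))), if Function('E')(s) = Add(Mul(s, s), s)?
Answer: 1675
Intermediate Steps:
Function('E')(s) = Add(s, Pow(s, 2)) (Function('E')(s) = Add(Pow(s, 2), s) = Add(s, Pow(s, 2)))
Function('q')(D) = 0 (Function('q')(D) = Mul(0, Add(1, 0)) = Mul(0, 1) = 0)
Add(Function('q')(-20), Mul(-1, Add(Mul(30, -55), -25))) = Add(0, Mul(-1, Add(Mul(30, -55), -25))) = Add(0, Mul(-1, Add(-1650, -25))) = Add(0, Mul(-1, -1675)) = Add(0, 1675) = 1675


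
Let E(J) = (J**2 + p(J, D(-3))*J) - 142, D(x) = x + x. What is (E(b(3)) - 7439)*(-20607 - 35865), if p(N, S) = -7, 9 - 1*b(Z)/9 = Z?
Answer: 284788296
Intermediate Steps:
b(Z) = 81 - 9*Z
D(x) = 2*x
E(J) = -142 + J**2 - 7*J (E(J) = (J**2 - 7*J) - 142 = -142 + J**2 - 7*J)
(E(b(3)) - 7439)*(-20607 - 35865) = ((-142 + (81 - 9*3)**2 - 7*(81 - 9*3)) - 7439)*(-20607 - 35865) = ((-142 + (81 - 27)**2 - 7*(81 - 27)) - 7439)*(-56472) = ((-142 + 54**2 - 7*54) - 7439)*(-56472) = ((-142 + 2916 - 378) - 7439)*(-56472) = (2396 - 7439)*(-56472) = -5043*(-56472) = 284788296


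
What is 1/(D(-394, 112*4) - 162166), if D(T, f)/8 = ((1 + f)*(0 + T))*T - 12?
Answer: 1/557445450 ≈ 1.7939e-9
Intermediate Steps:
D(T, f) = -96 + 8*T²*(1 + f) (D(T, f) = 8*(((1 + f)*(0 + T))*T - 12) = 8*(((1 + f)*T)*T - 12) = 8*((T*(1 + f))*T - 12) = 8*(T²*(1 + f) - 12) = 8*(-12 + T²*(1 + f)) = -96 + 8*T²*(1 + f))
1/(D(-394, 112*4) - 162166) = 1/((-96 + 8*(-394)² + 8*(112*4)*(-394)²) - 162166) = 1/((-96 + 8*155236 + 8*448*155236) - 162166) = 1/((-96 + 1241888 + 556365824) - 162166) = 1/(557607616 - 162166) = 1/557445450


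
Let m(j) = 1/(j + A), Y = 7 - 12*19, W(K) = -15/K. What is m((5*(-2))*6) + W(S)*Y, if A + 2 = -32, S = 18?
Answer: 25966/141 ≈ 184.16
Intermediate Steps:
A = -34 (A = -2 - 32 = -34)
Y = -221 (Y = 7 - 228 = -221)
m(j) = 1/(-34 + j) (m(j) = 1/(j - 34) = 1/(-34 + j))
m((5*(-2))*6) + W(S)*Y = 1/(-34 + (5*(-2))*6) - 15/18*(-221) = 1/(-34 - 10*6) - 15*1/18*(-221) = 1/(-34 - 60) - ⅚*(-221) = 1/(-94) + 1105/6 = -1/94 + 1105/6 = 25966/141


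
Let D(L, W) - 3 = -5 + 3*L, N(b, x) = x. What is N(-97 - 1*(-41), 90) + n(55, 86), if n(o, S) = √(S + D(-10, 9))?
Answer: 90 + 3*√6 ≈ 97.349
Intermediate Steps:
D(L, W) = -2 + 3*L (D(L, W) = 3 + (-5 + 3*L) = -2 + 3*L)
n(o, S) = √(-32 + S) (n(o, S) = √(S + (-2 + 3*(-10))) = √(S + (-2 - 30)) = √(S - 32) = √(-32 + S))
N(-97 - 1*(-41), 90) + n(55, 86) = 90 + √(-32 + 86) = 90 + √54 = 90 + 3*√6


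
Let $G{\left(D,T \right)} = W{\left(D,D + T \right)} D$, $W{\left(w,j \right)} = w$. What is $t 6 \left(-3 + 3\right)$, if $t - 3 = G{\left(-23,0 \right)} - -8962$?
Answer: $0$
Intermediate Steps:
$G{\left(D,T \right)} = D^{2}$ ($G{\left(D,T \right)} = D D = D^{2}$)
$t = 9494$ ($t = 3 + \left(\left(-23\right)^{2} - -8962\right) = 3 + \left(529 + 8962\right) = 3 + 9491 = 9494$)
$t 6 \left(-3 + 3\right) = 9494 \cdot 6 \left(-3 + 3\right) = 9494 \cdot 6 \cdot 0 = 9494 \cdot 0 = 0$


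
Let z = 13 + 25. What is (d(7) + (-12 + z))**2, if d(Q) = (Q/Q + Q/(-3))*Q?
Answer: 2500/9 ≈ 277.78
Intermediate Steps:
z = 38
d(Q) = Q*(1 - Q/3) (d(Q) = (1 + Q*(-1/3))*Q = (1 - Q/3)*Q = Q*(1 - Q/3))
(d(7) + (-12 + z))**2 = ((1/3)*7*(3 - 1*7) + (-12 + 38))**2 = ((1/3)*7*(3 - 7) + 26)**2 = ((1/3)*7*(-4) + 26)**2 = (-28/3 + 26)**2 = (50/3)**2 = 2500/9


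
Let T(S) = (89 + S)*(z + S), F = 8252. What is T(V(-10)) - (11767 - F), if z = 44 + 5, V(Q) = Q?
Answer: -434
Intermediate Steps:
z = 49
T(S) = (49 + S)*(89 + S) (T(S) = (89 + S)*(49 + S) = (49 + S)*(89 + S))
T(V(-10)) - (11767 - F) = (4361 + (-10)² + 138*(-10)) - (11767 - 1*8252) = (4361 + 100 - 1380) - (11767 - 8252) = 3081 - 1*3515 = 3081 - 3515 = -434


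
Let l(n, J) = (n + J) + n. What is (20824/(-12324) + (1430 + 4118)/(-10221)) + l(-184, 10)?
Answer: -1260449608/3498989 ≈ -360.23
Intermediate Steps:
l(n, J) = J + 2*n (l(n, J) = (J + n) + n = J + 2*n)
(20824/(-12324) + (1430 + 4118)/(-10221)) + l(-184, 10) = (20824/(-12324) + (1430 + 4118)/(-10221)) + (10 + 2*(-184)) = (20824*(-1/12324) + 5548*(-1/10221)) + (10 - 368) = (-5206/3081 - 5548/10221) - 358 = -7811546/3498989 - 358 = -1260449608/3498989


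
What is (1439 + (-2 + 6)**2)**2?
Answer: 2117025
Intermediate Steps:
(1439 + (-2 + 6)**2)**2 = (1439 + 4**2)**2 = (1439 + 16)**2 = 1455**2 = 2117025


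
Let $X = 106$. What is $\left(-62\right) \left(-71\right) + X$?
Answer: $4508$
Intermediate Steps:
$\left(-62\right) \left(-71\right) + X = \left(-62\right) \left(-71\right) + 106 = 4402 + 106 = 4508$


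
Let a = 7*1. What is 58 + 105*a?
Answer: 793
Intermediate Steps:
a = 7
58 + 105*a = 58 + 105*7 = 58 + 735 = 793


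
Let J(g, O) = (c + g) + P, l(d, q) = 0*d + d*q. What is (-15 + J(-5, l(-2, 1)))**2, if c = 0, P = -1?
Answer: 441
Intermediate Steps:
l(d, q) = d*q (l(d, q) = 0 + d*q = d*q)
J(g, O) = -1 + g (J(g, O) = (0 + g) - 1 = g - 1 = -1 + g)
(-15 + J(-5, l(-2, 1)))**2 = (-15 + (-1 - 5))**2 = (-15 - 6)**2 = (-21)**2 = 441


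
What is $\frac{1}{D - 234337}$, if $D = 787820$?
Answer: $\frac{1}{553483} \approx 1.8067 \cdot 10^{-6}$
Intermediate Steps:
$\frac{1}{D - 234337} = \frac{1}{787820 - 234337} = \frac{1}{553483}$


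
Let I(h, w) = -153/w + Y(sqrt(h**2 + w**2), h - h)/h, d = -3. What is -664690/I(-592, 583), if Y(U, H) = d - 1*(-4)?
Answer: 229408447840/91159 ≈ 2.5166e+6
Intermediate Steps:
Y(U, H) = 1 (Y(U, H) = -3 - 1*(-4) = -3 + 4 = 1)
I(h, w) = 1/h - 153/w (I(h, w) = -153/w + 1/h = 1/h - 153/w)
-664690/I(-592, 583) = -664690/(1/(-592) - 153/583) = -664690/(-1/592 - 153*1/583) = -664690/(-1/592 - 153/583) = -664690/(-91159/345136) = -664690*(-345136/91159) = 229408447840/91159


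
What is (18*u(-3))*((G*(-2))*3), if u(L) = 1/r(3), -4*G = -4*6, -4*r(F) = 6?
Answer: 432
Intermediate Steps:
r(F) = -3/2 (r(F) = -¼*6 = -3/2)
G = 6 (G = -(-1)*6 = -¼*(-24) = 6)
u(L) = -⅔ (u(L) = 1/(-3/2) = -⅔)
(18*u(-3))*((G*(-2))*3) = (18*(-⅔))*((6*(-2))*3) = -(-144)*3 = -12*(-36) = 432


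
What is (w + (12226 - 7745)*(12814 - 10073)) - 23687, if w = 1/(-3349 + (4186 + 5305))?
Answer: 75293144229/6142 ≈ 1.2259e+7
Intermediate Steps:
w = 1/6142 (w = 1/(-3349 + 9491) = 1/6142 ≈ 0.00016281)
(w + (12226 - 7745)*(12814 - 10073)) - 23687 = (1/6142 + (12226 - 7745)*(12814 - 10073)) - 23687 = (1/6142 + 4481*2741) - 23687 = (1/6142 + 12282421) - 23687 = 75438629783/6142 - 23687 = 75293144229/6142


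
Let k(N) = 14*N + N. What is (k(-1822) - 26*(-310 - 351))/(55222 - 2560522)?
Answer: 2536/626325 ≈ 0.0040490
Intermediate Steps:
k(N) = 15*N
(k(-1822) - 26*(-310 - 351))/(55222 - 2560522) = (15*(-1822) - 26*(-310 - 351))/(55222 - 2560522) = (-27330 - 26*(-661))/(-2505300) = (-27330 + 17186)*(-1/2505300) = -10144*(-1/2505300) = 2536/626325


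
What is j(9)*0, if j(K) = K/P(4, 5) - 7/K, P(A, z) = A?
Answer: 0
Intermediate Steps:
j(K) = -7/K + K/4 (j(K) = K/4 - 7/K = -7/K + K/4)
j(9)*0 = (-7/9 + (¼)*9)*0 = (-7*⅑ + 9/4)*0 = (-7/9 + 9/4)*0 = (53/36)*0 = 0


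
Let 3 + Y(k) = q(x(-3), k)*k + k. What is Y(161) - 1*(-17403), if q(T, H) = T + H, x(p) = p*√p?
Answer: 43482 - 483*I*√3 ≈ 43482.0 - 836.58*I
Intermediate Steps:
x(p) = p^(3/2)
q(T, H) = H + T
Y(k) = -3 + k + k*(k - 3*I*√3) (Y(k) = -3 + ((k + (-3)^(3/2))*k + k) = -3 + ((k - 3*I*√3)*k + k) = -3 + (k*(k - 3*I*√3) + k) = -3 + (k + k*(k - 3*I*√3)) = -3 + k + k*(k - 3*I*√3))
Y(161) - 1*(-17403) = (-3 + 161 + 161*(161 - 3*I*√3)) - 1*(-17403) = (-3 + 161 + (25921 - 483*I*√3)) + 17403 = (26079 - 483*I*√3) + 17403 = 43482 - 483*I*√3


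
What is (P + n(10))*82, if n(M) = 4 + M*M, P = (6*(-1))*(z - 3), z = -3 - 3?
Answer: 12956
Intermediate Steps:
z = -6
P = 54 (P = (6*(-1))*(-6 - 3) = -6*(-9) = 54)
n(M) = 4 + M²
(P + n(10))*82 = (54 + (4 + 10²))*82 = (54 + (4 + 100))*82 = (54 + 104)*82 = 158*82 = 12956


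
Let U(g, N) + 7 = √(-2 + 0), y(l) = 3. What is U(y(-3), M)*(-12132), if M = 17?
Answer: 84924 - 12132*I*√2 ≈ 84924.0 - 17157.0*I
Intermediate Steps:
U(g, N) = -7 + I*√2 (U(g, N) = -7 + √(-2 + 0) = -7 + √(-2) = -7 + I*√2)
U(y(-3), M)*(-12132) = (-7 + I*√2)*(-12132) = 84924 - 12132*I*√2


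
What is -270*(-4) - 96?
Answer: 984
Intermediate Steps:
-270*(-4) - 96 = -27*(-40) - 96 = 1080 - 96 = 984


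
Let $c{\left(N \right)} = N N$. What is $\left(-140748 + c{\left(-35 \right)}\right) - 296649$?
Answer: $-436172$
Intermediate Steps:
$c{\left(N \right)} = N^{2}$
$\left(-140748 + c{\left(-35 \right)}\right) - 296649 = \left(-140748 + \left(-35\right)^{2}\right) - 296649 = \left(-140748 + 1225\right) - 296649 = -139523 - 296649 = -436172$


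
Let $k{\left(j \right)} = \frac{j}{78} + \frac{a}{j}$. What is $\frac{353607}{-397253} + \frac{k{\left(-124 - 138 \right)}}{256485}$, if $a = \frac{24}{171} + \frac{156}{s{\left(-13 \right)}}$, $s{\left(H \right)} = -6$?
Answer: $- \frac{8803969524438979}{9890509413320055} \approx -0.89014$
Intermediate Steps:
$a = - \frac{1474}{57}$ ($a = \frac{24}{171} + \frac{156}{-6} = 24 \cdot \frac{1}{171} + 156 \left(- \frac{1}{6}\right) = \frac{8}{57} - 26 = - \frac{1474}{57} \approx -25.86$)
$k{\left(j \right)} = - \frac{1474}{57 j} + \frac{j}{78}$ ($k{\left(j \right)} = \frac{j}{78} - \frac{1474}{57 j} = - \frac{1474}{57 j} + \frac{j}{78}$)
$\frac{353607}{-397253} + \frac{k{\left(-124 - 138 \right)}}{256485} = \frac{353607}{-397253} + \frac{- \frac{1474}{57 \left(-124 - 138\right)} + \frac{-124 - 138}{78}}{256485} = 353607 \left(- \frac{1}{397253}\right) + \left(- \frac{1474}{57 \left(-124 - 138\right)} + \frac{-124 - 138}{78}\right) \frac{1}{256485} = - \frac{353607}{397253} + \left(- \frac{1474}{57 \left(-262\right)} + \frac{1}{78} \left(-262\right)\right) \frac{1}{256485} = - \frac{353607}{397253} + \left(\left(- \frac{1474}{57}\right) \left(- \frac{1}{262}\right) - \frac{131}{39}\right) \frac{1}{256485} = - \frac{353607}{397253} + \left(\frac{737}{7467} - \frac{131}{39}\right) \frac{1}{256485} = - \frac{353607}{397253} - \frac{316478}{24897255435} = - \frac{8803969524438979}{9890509413320055}$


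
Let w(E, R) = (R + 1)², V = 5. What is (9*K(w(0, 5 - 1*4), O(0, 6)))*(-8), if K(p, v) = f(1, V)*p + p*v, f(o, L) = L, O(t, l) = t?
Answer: -1440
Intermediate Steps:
w(E, R) = (1 + R)²
K(p, v) = 5*p + p*v
(9*K(w(0, 5 - 1*4), O(0, 6)))*(-8) = (9*((1 + (5 - 1*4))²*(5 + 0)))*(-8) = (9*((1 + (5 - 4))²*5))*(-8) = (9*((1 + 1)²*5))*(-8) = (9*(2²*5))*(-8) = (9*(4*5))*(-8) = (9*20)*(-8) = 180*(-8) = -1440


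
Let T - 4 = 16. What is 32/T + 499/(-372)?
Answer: 481/1860 ≈ 0.25860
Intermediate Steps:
T = 20 (T = 4 + 16 = 20)
32/T + 499/(-372) = 32/20 + 499/(-372) = 32*(1/20) + 499*(-1/372) = 8/5 - 499/372 = 481/1860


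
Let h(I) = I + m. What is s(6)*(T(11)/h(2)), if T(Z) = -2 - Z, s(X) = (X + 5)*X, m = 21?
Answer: -858/23 ≈ -37.304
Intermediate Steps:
s(X) = X*(5 + X) (s(X) = (5 + X)*X = X*(5 + X))
h(I) = 21 + I (h(I) = I + 21 = 21 + I)
s(6)*(T(11)/h(2)) = (6*(5 + 6))*((-2 - 1*11)/(21 + 2)) = (6*11)*((-2 - 11)/23) = 66*(-13*1/23) = 66*(-13/23) = -858/23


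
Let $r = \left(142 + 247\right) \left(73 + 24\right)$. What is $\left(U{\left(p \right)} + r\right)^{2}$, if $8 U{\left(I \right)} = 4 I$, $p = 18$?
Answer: $1424458564$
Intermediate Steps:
$U{\left(I \right)} = \frac{I}{2}$ ($U{\left(I \right)} = \frac{4 I}{8} = \frac{I}{2}$)
$r = 37733$ ($r = 389 \cdot 97 = 37733$)
$\left(U{\left(p \right)} + r\right)^{2} = \left(\frac{1}{2} \cdot 18 + 37733\right)^{2} = \left(9 + 37733\right)^{2} = 37742^{2} = 1424458564$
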